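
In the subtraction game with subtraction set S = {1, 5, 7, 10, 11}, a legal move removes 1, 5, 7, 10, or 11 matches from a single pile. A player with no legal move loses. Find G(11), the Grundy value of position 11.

G(0) = 0
G(1) = mex{0} = 1
G(2) = mex{1} = 0
G(3) = mex{0} = 1
G(4) = mex{1} = 0
G(5) = mex{0,0} = 1
G(6) = mex{1,1} = 0
G(7) = mex{0,0,0} = 1
G(8) = mex{1,1,1} = 0
G(9) = mex{0,0,0} = 1
G(10) = mex{1,1,1,0} = 2
G(11) = mex{2,0,0,1,0} = 3

3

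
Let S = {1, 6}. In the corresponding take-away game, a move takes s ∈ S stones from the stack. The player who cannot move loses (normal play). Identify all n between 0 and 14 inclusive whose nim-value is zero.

n :  0  1  2  3  4  5  6  7  8  9 10 11 12 13 14
G :  0  1  0  1  0  1  2  0  1  0  1  0  1  2  0
P-positions are exactly the n with G(n) = 0.

0, 2, 4, 7, 9, 11, 14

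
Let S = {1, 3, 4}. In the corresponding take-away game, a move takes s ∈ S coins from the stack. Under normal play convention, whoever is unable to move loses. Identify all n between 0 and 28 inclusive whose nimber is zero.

0, 2, 7, 9, 14, 16, 21, 23, 28

G(0) = 0
G(1) = mex{0} = 1
G(2) = mex{1} = 0
G(3) = mex{0,0} = 1
G(4) = mex{1,1,0} = 2
G(5) = mex{2,0,1} = 3
G(6) = mex{3,1,0} = 2
G(7) = mex{2,2,1} = 0
G(8) = mex{0,3,2} = 1
G(9) = mex{1,2,3} = 0
G(10) = mex{0,0,2} = 1
G(11) = mex{1,1,0} = 2
G(12) = mex{2,0,1} = 3
G(13) = mex{3,1,0} = 2
G(14) = mex{2,2,1} = 0
G(15) = mex{0,3,2} = 1
G(16) = mex{1,2,3} = 0
G(17) = mex{0,0,2} = 1
G(18) = mex{1,1,0} = 2
G(19) = mex{2,0,1} = 3
G(20) = mex{3,1,0} = 2
G(21) = mex{2,2,1} = 0
G(22) = mex{0,3,2} = 1
G(23) = mex{1,2,3} = 0
G(24) = mex{0,0,2} = 1
G(25) = mex{1,1,0} = 2
G(26) = mex{2,0,1} = 3
G(27) = mex{3,1,0} = 2
G(28) = mex{2,2,1} = 0
P-positions are exactly the n with G(n) = 0.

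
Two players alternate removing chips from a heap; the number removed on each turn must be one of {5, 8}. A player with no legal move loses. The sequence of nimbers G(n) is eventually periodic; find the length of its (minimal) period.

13

G(0) = 0
G(1) = mex{} = 0
G(2) = mex{} = 0
G(3) = mex{} = 0
G(4) = mex{} = 0
G(5) = mex{0} = 1
G(6) = mex{0} = 1
G(7) = mex{0} = 1
G(8) = mex{0,0} = 1
G(9) = mex{0,0} = 1
G(10) = mex{1,0} = 2
G(11) = mex{1,0} = 2
G(12) = mex{1,0} = 2
G(13) = mex{1,1} = 0
G(14) = mex{1,1} = 0
G(15) = mex{2,1} = 0
G(16) = mex{2,1} = 0
G(17) = mex{2,1} = 0
G(18) = mex{0,2} = 1
G(19) = mex{0,2} = 1
G(20) = mex{0,2} = 1
G(21) = mex{0,0} = 1
G(22) = mex{0,0} = 1
G(23) = mex{1,0} = 2
G(24) = mex{1,0} = 2
G(25) = mex{1,0} = 2
G(26) = mex{1,1} = 0
G(27) = mex{1,1} = 0
G(n+13) = G(n) holds for n = 0,…,7 (a full window of length max(S) = 8), so the sequence is purely periodic with period 13.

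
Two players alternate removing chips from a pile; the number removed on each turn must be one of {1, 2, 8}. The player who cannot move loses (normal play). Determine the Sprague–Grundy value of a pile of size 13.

n :  0  1  2  3  4  5  6  7  8  9 10 11 12 13
G :  0  1  2  0  1  2  0  1  2  0  1  2  0  1

1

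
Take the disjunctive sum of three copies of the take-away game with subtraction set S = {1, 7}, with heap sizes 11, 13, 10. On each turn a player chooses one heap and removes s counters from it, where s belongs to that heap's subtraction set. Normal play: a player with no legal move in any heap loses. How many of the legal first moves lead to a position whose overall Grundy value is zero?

0

All heaps use S = {1, 7}:
G(0) = 0
G(1) = mex{0} = 1
G(2) = mex{1} = 0
G(3) = mex{0} = 1
G(4) = mex{1} = 0
G(5) = mex{0} = 1
G(6) = mex{1} = 0
G(7) = mex{0,0} = 1
G(8) = mex{1,1} = 0
G(9) = mex{0,0} = 1
G(10) = mex{1,1} = 0
G(11) = mex{0,0} = 1
G(12) = mex{1,1} = 0
G(13) = mex{0,0} = 1
Heap A: G(11) = 1.
Heap B: G(13) = 1.
Heap C: G(10) = 0.
Combined Grundy value = 1 ⊕ 1 ⊕ 0 = 0.
A winning move leaves total XOR = 0, i.e. changes one component's Grundy value g to g ⊕ X where X is the current total.
Heap A: target g' = 1⊕0 = 1, but every legal move changes the Grundy value (mex property), so 0 moves.
Heap B: target g' = 1⊕0 = 1, but every legal move changes the Grundy value (mex property), so 0 moves.
Heap C: target g' = 0⊕0 = 0, but every legal move changes the Grundy value (mex property), so 0 moves.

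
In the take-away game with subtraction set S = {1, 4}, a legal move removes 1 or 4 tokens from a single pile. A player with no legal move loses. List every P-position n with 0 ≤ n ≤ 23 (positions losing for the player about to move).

n :  0  1  2  3  4  5  6  7  8  9 10 11 12 13 14 15 16 17 18 19 20 21 22 23
G :  0  1  0  1  2  0  1  0  1  2  0  1  0  1  2  0  1  0  1  2  0  1  0  1
P-positions are exactly the n with G(n) = 0.

0, 2, 5, 7, 10, 12, 15, 17, 20, 22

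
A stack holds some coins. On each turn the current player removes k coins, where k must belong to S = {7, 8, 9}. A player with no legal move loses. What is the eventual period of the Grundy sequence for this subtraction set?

16

n :  0  1  2  3  4  5  6  7  8  9 10 11 12 13 14 15 16 17 18 19 20 21 22 23 24 25 26 27 28 29 30 31 32 33
G :  0  0  0  0  0  0  0  1  1  1  1  1  1  1  2  2  0  0  0  0  0  0  0  1  1  1  1  1  1  1  2  2  0  0
G(n+16) = G(n) holds for n = 0,…,8 (a full window of length max(S) = 9), so the sequence is purely periodic with period 16.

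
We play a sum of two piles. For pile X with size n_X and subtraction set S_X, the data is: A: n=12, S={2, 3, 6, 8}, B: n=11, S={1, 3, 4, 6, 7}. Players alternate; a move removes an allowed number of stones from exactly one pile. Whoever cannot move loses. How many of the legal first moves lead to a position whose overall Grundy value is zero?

Pile A, S = {2, 3, 6, 8}:
n :  0  1  2  3  4  5  6  7  8  9 10 11 12
G :  0  0  1  1  2  0  3  1  2  2  0  3  1
G_A(12) = 1.
Pile B, S = {1, 3, 4, 6, 7}:
n :  0  1  2  3  4  5  6  7  8  9 10 11
G :  0  1  0  1  2  3  2  3  4  5  0  1
G_B(11) = 1.
Combined Grundy value = 1 ⊕ 1 = 0.
A winning move leaves total XOR = 0, i.e. changes one component's Grundy value g to g ⊕ X where X is the current total.
Pile A: target g' = 1⊕0 = 1, but every legal move changes the Grundy value (mex property), so 0 moves.
Pile B: target g' = 1⊕0 = 1, but every legal move changes the Grundy value (mex property), so 0 moves.

0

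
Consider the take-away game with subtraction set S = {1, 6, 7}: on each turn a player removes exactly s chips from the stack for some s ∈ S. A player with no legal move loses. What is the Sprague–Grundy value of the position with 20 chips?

2

G(0) = 0
G(1) = mex{0} = 1
G(2) = mex{1} = 0
G(3) = mex{0} = 1
G(4) = mex{1} = 0
G(5) = mex{0} = 1
G(6) = mex{1,0} = 2
G(7) = mex{2,1,0} = 3
G(8) = mex{3,0,1} = 2
G(9) = mex{2,1,0} = 3
G(10) = mex{3,0,1} = 2
G(11) = mex{2,1,0} = 3
G(12) = mex{3,2,1} = 0
G(13) = mex{0,3,2} = 1
G(14) = mex{1,2,3} = 0
G(15) = mex{0,3,2} = 1
G(16) = mex{1,2,3} = 0
G(17) = mex{0,3,2} = 1
G(18) = mex{1,0,3} = 2
G(19) = mex{2,1,0} = 3
G(20) = mex{3,0,1} = 2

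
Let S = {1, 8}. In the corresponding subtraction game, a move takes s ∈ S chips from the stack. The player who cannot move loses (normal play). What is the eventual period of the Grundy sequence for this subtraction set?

9

n :  0  1  2  3  4  5  6  7  8  9 10 11 12 13 14 15 16 17 18 19
G :  0  1  0  1  0  1  0  1  2  0  1  0  1  0  1  0  1  2  0  1
G(n+9) = G(n) holds for n = 0,…,7 (a full window of length max(S) = 8), so the sequence is purely periodic with period 9.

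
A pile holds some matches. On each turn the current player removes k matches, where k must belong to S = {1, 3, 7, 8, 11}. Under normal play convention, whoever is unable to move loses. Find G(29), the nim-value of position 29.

3

n :  0  1  2  3  4  5  6  7  8  9 10 11 12 13 14 15 16 17 18 19 20 21 22 23 24 25 26 27 28 29
G :  0  1  0  1  0  1  0  1  2  3  2  3  2  3  2  3  0  1  0  1  0  1  0  1  2  3  2  3  2  3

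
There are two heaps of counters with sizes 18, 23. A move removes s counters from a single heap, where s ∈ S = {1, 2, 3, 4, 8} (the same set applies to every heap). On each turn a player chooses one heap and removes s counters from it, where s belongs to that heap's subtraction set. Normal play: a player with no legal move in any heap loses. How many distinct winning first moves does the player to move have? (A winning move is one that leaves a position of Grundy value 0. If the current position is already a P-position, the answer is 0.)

All heaps use S = {1, 2, 3, 4, 8}:
n :  0  1  2  3  4  5  6  7  8  9 10 11 12 13 14 15 16 17 18 19 20 21 22 23
G :  0  1  2  3  4  0  1  2  3  4  0  1  2  3  4  0  1  2  3  4  0  1  2  3
Heap A: G(18) = 3.
Heap B: G(23) = 3.
Combined Grundy value = 3 ⊕ 3 = 0.
A winning move leaves total XOR = 0, i.e. changes one component's Grundy value g to g ⊕ X where X is the current total.
Heap A: target g' = 3⊕0 = 3, but every legal move changes the Grundy value (mex property), so 0 moves.
Heap B: target g' = 3⊕0 = 3, but every legal move changes the Grundy value (mex property), so 0 moves.

0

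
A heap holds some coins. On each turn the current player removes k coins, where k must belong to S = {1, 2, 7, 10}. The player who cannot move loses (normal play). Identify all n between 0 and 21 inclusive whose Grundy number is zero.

0, 3, 6, 9, 12, 15, 18, 21

G(0) = 0
G(1) = mex{0} = 1
G(2) = mex{1,0} = 2
G(3) = mex{2,1} = 0
G(4) = mex{0,2} = 1
G(5) = mex{1,0} = 2
G(6) = mex{2,1} = 0
G(7) = mex{0,2,0} = 1
G(8) = mex{1,0,1} = 2
G(9) = mex{2,1,2} = 0
G(10) = mex{0,2,0,0} = 1
G(11) = mex{1,0,1,1} = 2
G(12) = mex{2,1,2,2} = 0
G(13) = mex{0,2,0,0} = 1
G(14) = mex{1,0,1,1} = 2
G(15) = mex{2,1,2,2} = 0
G(16) = mex{0,2,0,0} = 1
G(17) = mex{1,0,1,1} = 2
G(18) = mex{2,1,2,2} = 0
G(19) = mex{0,2,0,0} = 1
G(20) = mex{1,0,1,1} = 2
G(21) = mex{2,1,2,2} = 0
P-positions are exactly the n with G(n) = 0.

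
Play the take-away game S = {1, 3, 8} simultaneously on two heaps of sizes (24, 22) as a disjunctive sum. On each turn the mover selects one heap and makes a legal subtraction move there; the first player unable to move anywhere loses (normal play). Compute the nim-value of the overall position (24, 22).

0

All heaps use S = {1, 3, 8}:
n :  0  1  2  3  4  5  6  7  8  9 10 11 12 13 14 15 16 17 18 19 20 21 22 23 24
G :  0  1  0  1  0  1  0  1  2  3  2  0  1  0  1  0  1  0  1  2  3  2  0  1  0
Heap A: G(24) = 0.
Heap B: G(22) = 0.
Combined Grundy value = 0 ⊕ 0 = 0.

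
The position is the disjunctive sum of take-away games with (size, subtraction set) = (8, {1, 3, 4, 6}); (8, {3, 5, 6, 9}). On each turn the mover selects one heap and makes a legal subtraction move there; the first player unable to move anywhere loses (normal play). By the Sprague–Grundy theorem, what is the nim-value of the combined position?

3

Heap A, S = {1, 3, 4, 6}:
n : 0 1 2 3 4 5 6 7 8
G : 0 1 0 1 2 3 2 0 1
G_A(8) = 1.
Heap B, S = {3, 5, 6, 9}:
n : 0 1 2 3 4 5 6 7 8
G : 0 0 0 1 1 1 2 2 2
G_B(8) = 2.
Combined Grundy value = 1 ⊕ 2 = 3.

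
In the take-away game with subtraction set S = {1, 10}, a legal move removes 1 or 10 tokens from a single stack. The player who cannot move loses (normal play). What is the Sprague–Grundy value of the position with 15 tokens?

0

G(0) = 0
G(1) = mex{0} = 1
G(2) = mex{1} = 0
G(3) = mex{0} = 1
G(4) = mex{1} = 0
G(5) = mex{0} = 1
G(6) = mex{1} = 0
G(7) = mex{0} = 1
G(8) = mex{1} = 0
G(9) = mex{0} = 1
G(10) = mex{1,0} = 2
G(11) = mex{2,1} = 0
G(12) = mex{0,0} = 1
G(13) = mex{1,1} = 0
G(14) = mex{0,0} = 1
G(15) = mex{1,1} = 0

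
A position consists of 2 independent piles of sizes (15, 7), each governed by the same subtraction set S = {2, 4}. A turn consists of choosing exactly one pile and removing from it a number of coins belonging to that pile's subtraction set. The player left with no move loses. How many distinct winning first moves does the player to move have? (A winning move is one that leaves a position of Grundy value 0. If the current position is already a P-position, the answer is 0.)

2

All piles use S = {2, 4}:
G(0) = 0
G(1) = mex{} = 0
G(2) = mex{0} = 1
G(3) = mex{0} = 1
G(4) = mex{1,0} = 2
G(5) = mex{1,0} = 2
G(6) = mex{2,1} = 0
G(7) = mex{2,1} = 0
G(8) = mex{0,2} = 1
G(9) = mex{0,2} = 1
G(10) = mex{1,0} = 2
G(11) = mex{1,0} = 2
G(12) = mex{2,1} = 0
G(13) = mex{2,1} = 0
G(14) = mex{0,2} = 1
G(15) = mex{0,2} = 1
Pile A: G(15) = 1.
Pile B: G(7) = 0.
Combined Grundy value = 1 ⊕ 0 = 1.
A winning move leaves total XOR = 0, i.e. changes one component's Grundy value g to g ⊕ X where X is the current total.
Pile A: need g' = 1⊕1 = 0. Options: 15−2→G=0, 15−4→G=2. Hits: 1.
Pile B: need g' = 0⊕1 = 1. Options: 7−2→G=2, 7−4→G=1. Hits: 1.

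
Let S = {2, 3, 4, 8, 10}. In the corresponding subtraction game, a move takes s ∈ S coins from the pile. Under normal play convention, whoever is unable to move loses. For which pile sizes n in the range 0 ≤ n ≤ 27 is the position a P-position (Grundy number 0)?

0, 1, 6, 7, 12, 13, 18, 19, 24, 25

G(0) = 0
G(1) = mex{} = 0
G(2) = mex{0} = 1
G(3) = mex{0,0} = 1
G(4) = mex{1,0,0} = 2
G(5) = mex{1,1,0} = 2
G(6) = mex{2,1,1} = 0
G(7) = mex{2,2,1} = 0
G(8) = mex{0,2,2,0} = 1
G(9) = mex{0,0,2,0} = 1
G(10) = mex{1,0,0,1,0} = 2
G(11) = mex{1,1,0,1,0} = 2
G(12) = mex{2,1,1,2,1} = 0
G(13) = mex{2,2,1,2,1} = 0
G(14) = mex{0,2,2,0,2} = 1
G(15) = mex{0,0,2,0,2} = 1
G(16) = mex{1,0,0,1,0} = 2
G(17) = mex{1,1,0,1,0} = 2
G(18) = mex{2,1,1,2,1} = 0
G(19) = mex{2,2,1,2,1} = 0
G(20) = mex{0,2,2,0,2} = 1
G(21) = mex{0,0,2,0,2} = 1
G(22) = mex{1,0,0,1,0} = 2
G(23) = mex{1,1,0,1,0} = 2
G(24) = mex{2,1,1,2,1} = 0
G(25) = mex{2,2,1,2,1} = 0
G(26) = mex{0,2,2,0,2} = 1
G(27) = mex{0,0,2,0,2} = 1
P-positions are exactly the n with G(n) = 0.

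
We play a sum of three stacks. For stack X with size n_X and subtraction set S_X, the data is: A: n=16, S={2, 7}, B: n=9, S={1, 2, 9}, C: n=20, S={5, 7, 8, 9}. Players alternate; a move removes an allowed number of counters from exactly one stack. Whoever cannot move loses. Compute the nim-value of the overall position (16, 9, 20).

Stack A, S = {2, 7}:
G(0) = 0
G(1) = mex{} = 0
G(2) = mex{0} = 1
G(3) = mex{0} = 1
G(4) = mex{1} = 0
G(5) = mex{1} = 0
G(6) = mex{0} = 1
G(7) = mex{0,0} = 1
G(8) = mex{1,0} = 2
G(9) = mex{1,1} = 0
G(10) = mex{2,1} = 0
G(11) = mex{0,0} = 1
G(12) = mex{0,0} = 1
G(13) = mex{1,1} = 0
G(14) = mex{1,1} = 0
G(15) = mex{0,2} = 1
G(16) = mex{0,0} = 1
G_A(16) = 1.
Stack B, S = {1, 2, 9}:
G(0) = 0
G(1) = mex{0} = 1
G(2) = mex{1,0} = 2
G(3) = mex{2,1} = 0
G(4) = mex{0,2} = 1
G(5) = mex{1,0} = 2
G(6) = mex{2,1} = 0
G(7) = mex{0,2} = 1
G(8) = mex{1,0} = 2
G(9) = mex{2,1,0} = 3
G_B(9) = 3.
Stack C, S = {5, 7, 8, 9}:
G(0) = 0
G(1) = mex{} = 0
G(2) = mex{} = 0
G(3) = mex{} = 0
G(4) = mex{} = 0
G(5) = mex{0} = 1
G(6) = mex{0} = 1
G(7) = mex{0,0} = 1
G(8) = mex{0,0,0} = 1
G(9) = mex{0,0,0,0} = 1
G(10) = mex{1,0,0,0} = 2
G(11) = mex{1,0,0,0} = 2
G(12) = mex{1,1,0,0} = 2
G(13) = mex{1,1,1,0} = 2
G(14) = mex{1,1,1,1} = 0
G(15) = mex{2,1,1,1} = 0
G(16) = mex{2,1,1,1} = 0
G(17) = mex{2,2,1,1} = 0
G(18) = mex{2,2,2,1} = 0
G(19) = mex{0,2,2,2} = 1
G(20) = mex{0,2,2,2} = 1
G_C(20) = 1.
Combined Grundy value = 1 ⊕ 3 ⊕ 1 = 3.

3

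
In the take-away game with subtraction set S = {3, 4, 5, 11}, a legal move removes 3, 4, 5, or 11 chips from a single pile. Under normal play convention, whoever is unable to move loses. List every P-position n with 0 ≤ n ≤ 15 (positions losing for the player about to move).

0, 1, 2, 8, 9, 10

G(0) = 0
G(1) = mex{} = 0
G(2) = mex{} = 0
G(3) = mex{0} = 1
G(4) = mex{0,0} = 1
G(5) = mex{0,0,0} = 1
G(6) = mex{1,0,0} = 2
G(7) = mex{1,1,0} = 2
G(8) = mex{1,1,1} = 0
G(9) = mex{2,1,1} = 0
G(10) = mex{2,2,1} = 0
G(11) = mex{0,2,2,0} = 1
G(12) = mex{0,0,2,0} = 1
G(13) = mex{0,0,0,0} = 1
G(14) = mex{1,0,0,1} = 2
G(15) = mex{1,1,0,1} = 2
P-positions are exactly the n with G(n) = 0.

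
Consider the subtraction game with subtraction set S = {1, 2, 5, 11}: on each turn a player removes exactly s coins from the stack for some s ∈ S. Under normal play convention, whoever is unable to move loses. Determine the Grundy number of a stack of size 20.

2

n :  0  1  2  3  4  5  6  7  8  9 10 11 12 13 14 15 16 17 18 19 20
G :  0  1  2  0  1  2  0  1  2  0  1  2  0  1  2  0  1  2  0  1  2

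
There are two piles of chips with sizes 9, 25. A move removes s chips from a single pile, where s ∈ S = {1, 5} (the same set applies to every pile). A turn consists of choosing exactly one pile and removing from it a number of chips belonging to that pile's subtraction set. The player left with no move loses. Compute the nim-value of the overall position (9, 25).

All piles use S = {1, 5}:
G(0) = 0
G(1) = mex{0} = 1
G(2) = mex{1} = 0
G(3) = mex{0} = 1
G(4) = mex{1} = 0
G(5) = mex{0,0} = 1
G(6) = mex{1,1} = 0
G(7) = mex{0,0} = 1
G(8) = mex{1,1} = 0
G(9) = mex{0,0} = 1
G(10) = mex{1,1} = 0
G(11) = mex{0,0} = 1
G(12) = mex{1,1} = 0
G(13) = mex{0,0} = 1
G(14) = mex{1,1} = 0
G(15) = mex{0,0} = 1
G(16) = mex{1,1} = 0
G(17) = mex{0,0} = 1
G(18) = mex{1,1} = 0
G(19) = mex{0,0} = 1
G(20) = mex{1,1} = 0
G(21) = mex{0,0} = 1
G(22) = mex{1,1} = 0
G(23) = mex{0,0} = 1
G(24) = mex{1,1} = 0
G(25) = mex{0,0} = 1
Pile A: G(9) = 1.
Pile B: G(25) = 1.
Combined Grundy value = 1 ⊕ 1 = 0.

0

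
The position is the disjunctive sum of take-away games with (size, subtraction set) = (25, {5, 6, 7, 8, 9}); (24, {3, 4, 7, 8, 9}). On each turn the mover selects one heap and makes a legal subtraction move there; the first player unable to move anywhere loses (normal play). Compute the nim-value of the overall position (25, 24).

2

Heap A, S = {5, 6, 7, 8, 9}:
n :  0  1  2  3  4  5  6  7  8  9 10 11 12 13 14 15 16 17 18 19 20 21 22 23 24 25
G :  0  0  0  0  0  1  1  1  1  1  2  2  2  2  0  0  0  0  0  1  1  1  1  1  2  2
G_A(25) = 2.
Heap B, S = {3, 4, 7, 8, 9}:
G(0) = 0
G(1) = mex{} = 0
G(2) = mex{} = 0
G(3) = mex{0} = 1
G(4) = mex{0,0} = 1
G(5) = mex{0,0} = 1
G(6) = mex{1,0} = 2
G(7) = mex{1,1,0} = 2
G(8) = mex{1,1,0,0} = 2
G(9) = mex{2,1,0,0,0} = 3
G(10) = mex{2,2,1,0,0} = 3
G(11) = mex{2,2,1,1,0} = 3
G(12) = mex{3,2,1,1,1} = 0
G(13) = mex{3,3,2,1,1} = 0
G(14) = mex{3,3,2,2,1} = 0
G(15) = mex{0,3,2,2,2} = 1
G(16) = mex{0,0,3,2,2} = 1
G(17) = mex{0,0,3,3,2} = 1
G(18) = mex{1,0,3,3,3} = 2
G(19) = mex{1,1,0,3,3} = 2
G(20) = mex{1,1,0,0,3} = 2
G(21) = mex{2,1,0,0,0} = 3
G(22) = mex{2,2,1,0,0} = 3
G(23) = mex{2,2,1,1,0} = 3
G(24) = mex{3,2,1,1,1} = 0
G_B(24) = 0.
Combined Grundy value = 2 ⊕ 0 = 2.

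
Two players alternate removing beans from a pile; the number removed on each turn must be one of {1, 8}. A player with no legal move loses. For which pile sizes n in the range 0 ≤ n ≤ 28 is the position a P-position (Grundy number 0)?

n :  0  1  2  3  4  5  6  7  8  9 10 11 12 13 14 15 16 17 18 19 20 21 22 23 24 25 26 27 28
G :  0  1  0  1  0  1  0  1  2  0  1  0  1  0  1  0  1  2  0  1  0  1  0  1  0  1  2  0  1
P-positions are exactly the n with G(n) = 0.

0, 2, 4, 6, 9, 11, 13, 15, 18, 20, 22, 24, 27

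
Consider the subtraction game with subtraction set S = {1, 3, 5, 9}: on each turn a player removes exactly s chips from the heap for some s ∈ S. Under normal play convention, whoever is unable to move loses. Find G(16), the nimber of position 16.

G(0) = 0
G(1) = mex{0} = 1
G(2) = mex{1} = 0
G(3) = mex{0,0} = 1
G(4) = mex{1,1} = 0
G(5) = mex{0,0,0} = 1
G(6) = mex{1,1,1} = 0
G(7) = mex{0,0,0} = 1
G(8) = mex{1,1,1} = 0
G(9) = mex{0,0,0,0} = 1
G(10) = mex{1,1,1,1} = 0
G(11) = mex{0,0,0,0} = 1
G(12) = mex{1,1,1,1} = 0
G(13) = mex{0,0,0,0} = 1
G(14) = mex{1,1,1,1} = 0
G(15) = mex{0,0,0,0} = 1
G(16) = mex{1,1,1,1} = 0

0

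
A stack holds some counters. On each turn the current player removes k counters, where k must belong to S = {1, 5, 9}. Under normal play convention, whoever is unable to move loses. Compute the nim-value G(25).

1

n :  0  1  2  3  4  5  6  7  8  9 10 11 12 13 14 15 16 17 18 19 20 21 22 23 24 25
G :  0  1  0  1  0  1  0  1  0  1  0  1  0  1  0  1  0  1  0  1  0  1  0  1  0  1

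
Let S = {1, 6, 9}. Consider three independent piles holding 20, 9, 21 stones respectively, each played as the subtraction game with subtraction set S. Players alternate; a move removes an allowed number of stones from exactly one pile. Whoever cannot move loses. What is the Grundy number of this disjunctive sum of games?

1

All piles use S = {1, 6, 9}:
n :  0  1  2  3  4  5  6  7  8  9 10 11 12 13 14 15 16 17 18 19 20 21
G :  0  1  0  1  0  1  2  0  1  2  3  2  0  1  0  1  2  0  1  0  1  2
Pile A: G(20) = 1.
Pile B: G(9) = 2.
Pile C: G(21) = 2.
Combined Grundy value = 1 ⊕ 2 ⊕ 2 = 1.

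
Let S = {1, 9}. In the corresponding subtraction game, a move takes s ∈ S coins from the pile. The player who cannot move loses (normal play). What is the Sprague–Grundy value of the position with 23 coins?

1

G(0) = 0
G(1) = mex{0} = 1
G(2) = mex{1} = 0
G(3) = mex{0} = 1
G(4) = mex{1} = 0
G(5) = mex{0} = 1
G(6) = mex{1} = 0
G(7) = mex{0} = 1
G(8) = mex{1} = 0
G(9) = mex{0,0} = 1
G(10) = mex{1,1} = 0
G(11) = mex{0,0} = 1
G(12) = mex{1,1} = 0
G(13) = mex{0,0} = 1
G(14) = mex{1,1} = 0
G(15) = mex{0,0} = 1
G(16) = mex{1,1} = 0
G(17) = mex{0,0} = 1
G(18) = mex{1,1} = 0
G(19) = mex{0,0} = 1
G(20) = mex{1,1} = 0
G(21) = mex{0,0} = 1
G(22) = mex{1,1} = 0
G(23) = mex{0,0} = 1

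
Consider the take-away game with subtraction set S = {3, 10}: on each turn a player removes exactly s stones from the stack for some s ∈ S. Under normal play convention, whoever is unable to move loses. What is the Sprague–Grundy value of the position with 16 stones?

n :  0  1  2  3  4  5  6  7  8  9 10 11 12 13 14 15 16
G :  0  0  0  1  1  1  0  0  0  1  1  1  2  0  0  0  1

1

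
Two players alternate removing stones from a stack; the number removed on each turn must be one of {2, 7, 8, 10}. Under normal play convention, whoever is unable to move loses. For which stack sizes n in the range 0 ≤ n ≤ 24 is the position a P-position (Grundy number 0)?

0, 1, 4, 5, 16, 17, 20, 21

n :  0  1  2  3  4  5  6  7  8  9 10 11 12 13 14 15 16 17 18 19 20 21 22 23 24
G :  0  0  1  1  0  0  1  1  2  2  3  3  2  2  3  3  0  0  1  1  0  0  1  1  2
P-positions are exactly the n with G(n) = 0.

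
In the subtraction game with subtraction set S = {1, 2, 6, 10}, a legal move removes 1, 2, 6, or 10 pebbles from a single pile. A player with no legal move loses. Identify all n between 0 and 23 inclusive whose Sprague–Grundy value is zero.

G(0) = 0
G(1) = mex{0} = 1
G(2) = mex{1,0} = 2
G(3) = mex{2,1} = 0
G(4) = mex{0,2} = 1
G(5) = mex{1,0} = 2
G(6) = mex{2,1,0} = 3
G(7) = mex{3,2,1} = 0
G(8) = mex{0,3,2} = 1
G(9) = mex{1,0,0} = 2
G(10) = mex{2,1,1,0} = 3
G(11) = mex{3,2,2,1} = 0
G(12) = mex{0,3,3,2} = 1
G(13) = mex{1,0,0,0} = 2
G(14) = mex{2,1,1,1} = 0
G(15) = mex{0,2,2,2} = 1
G(16) = mex{1,0,3,3} = 2
G(17) = mex{2,1,0,0} = 3
G(18) = mex{3,2,1,1} = 0
G(19) = mex{0,3,2,2} = 1
G(20) = mex{1,0,0,3} = 2
G(21) = mex{2,1,1,0} = 3
G(22) = mex{3,2,2,1} = 0
G(23) = mex{0,3,3,2} = 1
P-positions are exactly the n with G(n) = 0.

0, 3, 7, 11, 14, 18, 22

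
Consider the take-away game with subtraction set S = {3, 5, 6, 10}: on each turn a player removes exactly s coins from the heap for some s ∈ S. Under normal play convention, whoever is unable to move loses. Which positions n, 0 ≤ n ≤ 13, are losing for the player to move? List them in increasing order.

n :  0  1  2  3  4  5  6  7  8  9 10 11 12 13
G :  0  0  0  1  1  1  2  2  2  0  3  3  1  0
P-positions are exactly the n with G(n) = 0.

0, 1, 2, 9, 13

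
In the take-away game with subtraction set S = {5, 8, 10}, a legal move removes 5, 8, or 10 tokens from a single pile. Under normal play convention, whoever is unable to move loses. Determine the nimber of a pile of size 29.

n :  0  1  2  3  4  5  6  7  8  9 10 11 12 13 14 15 16 17 18 19 20 21 22 23 24 25 26 27 28 29
G :  0  0  0  0  0  1  1  1  1  1  2  2  2  2  2  0  0  0  0  0  1  1  1  1  1  2  2  2  2  2

2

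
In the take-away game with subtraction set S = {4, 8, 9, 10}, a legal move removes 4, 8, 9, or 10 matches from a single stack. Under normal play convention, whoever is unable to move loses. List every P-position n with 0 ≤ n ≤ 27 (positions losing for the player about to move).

G(0) = 0
G(1) = mex{} = 0
G(2) = mex{} = 0
G(3) = mex{} = 0
G(4) = mex{0} = 1
G(5) = mex{0} = 1
G(6) = mex{0} = 1
G(7) = mex{0} = 1
G(8) = mex{1,0} = 2
G(9) = mex{1,0,0} = 2
G(10) = mex{1,0,0,0} = 2
G(11) = mex{1,0,0,0} = 2
G(12) = mex{2,1,0,0} = 3
G(13) = mex{2,1,1,0} = 3
G(14) = mex{2,1,1,1} = 0
G(15) = mex{2,1,1,1} = 0
G(16) = mex{3,2,1,1} = 0
G(17) = mex{3,2,2,1} = 0
G(18) = mex{0,2,2,2} = 1
G(19) = mex{0,2,2,2} = 1
G(20) = mex{0,3,2,2} = 1
G(21) = mex{0,3,3,2} = 1
G(22) = mex{1,0,3,3} = 2
G(23) = mex{1,0,0,3} = 2
G(24) = mex{1,0,0,0} = 2
G(25) = mex{1,0,0,0} = 2
G(26) = mex{2,1,0,0} = 3
G(27) = mex{2,1,1,0} = 3
P-positions are exactly the n with G(n) = 0.

0, 1, 2, 3, 14, 15, 16, 17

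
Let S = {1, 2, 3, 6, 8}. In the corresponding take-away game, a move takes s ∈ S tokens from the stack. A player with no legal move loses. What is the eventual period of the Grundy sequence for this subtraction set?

G(0) = 0
G(1) = mex{0} = 1
G(2) = mex{1,0} = 2
G(3) = mex{2,1,0} = 3
G(4) = mex{3,2,1} = 0
G(5) = mex{0,3,2} = 1
G(6) = mex{1,0,3,0} = 2
G(7) = mex{2,1,0,1} = 3
G(8) = mex{3,2,1,2,0} = 4
G(9) = mex{4,3,2,3,1} = 0
G(10) = mex{0,4,3,0,2} = 1
G(11) = mex{1,0,4,1,3} = 2
G(12) = mex{2,1,0,2,0} = 3
G(13) = mex{3,2,1,3,1} = 0
G(14) = mex{0,3,2,4,2} = 1
G(15) = mex{1,0,3,0,3} = 2
G(16) = mex{2,1,0,1,4} = 3
G(17) = mex{3,2,1,2,0} = 4
G(18) = mex{4,3,2,3,1} = 0
G(19) = mex{0,4,3,0,2} = 1
G(n+9) = G(n) holds for n = 0,…,7 (a full window of length max(S) = 8), so the sequence is purely periodic with period 9.

9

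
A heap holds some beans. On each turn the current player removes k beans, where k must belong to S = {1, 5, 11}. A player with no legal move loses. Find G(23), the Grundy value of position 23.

1

n :  0  1  2  3  4  5  6  7  8  9 10 11 12 13 14 15 16 17 18 19 20 21 22 23
G :  0  1  0  1  0  1  0  1  0  1  0  1  0  1  0  1  0  1  0  1  0  1  0  1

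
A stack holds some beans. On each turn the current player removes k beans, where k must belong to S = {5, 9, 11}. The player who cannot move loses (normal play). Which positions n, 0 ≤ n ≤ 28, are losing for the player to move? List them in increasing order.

0, 1, 2, 3, 4, 16, 17, 18, 19, 20

n :  0  1  2  3  4  5  6  7  8  9 10 11 12 13 14 15 16 17 18 19 20 21 22 23 24 25 26 27 28
G :  0  0  0  0  0  1  1  1  1  1  2  2  2  2  2  3  0  0  0  0  0  1  1  1  1  1  2  2  2
P-positions are exactly the n with G(n) = 0.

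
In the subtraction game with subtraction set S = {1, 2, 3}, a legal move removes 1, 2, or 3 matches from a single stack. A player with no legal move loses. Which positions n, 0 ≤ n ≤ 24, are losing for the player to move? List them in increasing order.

G(0) = 0
G(1) = mex{0} = 1
G(2) = mex{1,0} = 2
G(3) = mex{2,1,0} = 3
G(4) = mex{3,2,1} = 0
G(5) = mex{0,3,2} = 1
G(6) = mex{1,0,3} = 2
G(7) = mex{2,1,0} = 3
G(8) = mex{3,2,1} = 0
G(9) = mex{0,3,2} = 1
G(10) = mex{1,0,3} = 2
G(11) = mex{2,1,0} = 3
G(12) = mex{3,2,1} = 0
G(13) = mex{0,3,2} = 1
G(14) = mex{1,0,3} = 2
G(15) = mex{2,1,0} = 3
G(16) = mex{3,2,1} = 0
G(17) = mex{0,3,2} = 1
G(18) = mex{1,0,3} = 2
G(19) = mex{2,1,0} = 3
G(20) = mex{3,2,1} = 0
G(21) = mex{0,3,2} = 1
G(22) = mex{1,0,3} = 2
G(23) = mex{2,1,0} = 3
G(24) = mex{3,2,1} = 0
P-positions are exactly the n with G(n) = 0.

0, 4, 8, 12, 16, 20, 24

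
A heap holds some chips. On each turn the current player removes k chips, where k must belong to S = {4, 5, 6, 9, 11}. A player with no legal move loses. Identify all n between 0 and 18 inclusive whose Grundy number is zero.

0, 1, 2, 3, 15, 16, 17, 18

G(0) = 0
G(1) = mex{} = 0
G(2) = mex{} = 0
G(3) = mex{} = 0
G(4) = mex{0} = 1
G(5) = mex{0,0} = 1
G(6) = mex{0,0,0} = 1
G(7) = mex{0,0,0} = 1
G(8) = mex{1,0,0} = 2
G(9) = mex{1,1,0,0} = 2
G(10) = mex{1,1,1,0} = 2
G(11) = mex{1,1,1,0,0} = 2
G(12) = mex{2,1,1,0,0} = 3
G(13) = mex{2,2,1,1,0} = 3
G(14) = mex{2,2,2,1,0} = 3
G(15) = mex{2,2,2,1,1} = 0
G(16) = mex{3,2,2,1,1} = 0
G(17) = mex{3,3,2,2,1} = 0
G(18) = mex{3,3,3,2,1} = 0
P-positions are exactly the n with G(n) = 0.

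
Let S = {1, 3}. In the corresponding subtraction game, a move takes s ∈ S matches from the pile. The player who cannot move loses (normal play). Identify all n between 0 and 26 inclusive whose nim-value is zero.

0, 2, 4, 6, 8, 10, 12, 14, 16, 18, 20, 22, 24, 26

n :  0  1  2  3  4  5  6  7  8  9 10 11 12 13 14 15 16 17 18 19 20 21 22 23 24 25 26
G :  0  1  0  1  0  1  0  1  0  1  0  1  0  1  0  1  0  1  0  1  0  1  0  1  0  1  0
P-positions are exactly the n with G(n) = 0.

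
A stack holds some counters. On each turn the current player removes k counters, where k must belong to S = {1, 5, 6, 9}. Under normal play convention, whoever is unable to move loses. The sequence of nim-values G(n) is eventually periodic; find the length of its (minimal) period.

12

n :  0  1  2  3  4  5  6  7  8  9 10 11 12 13 14 15 16 17 18 19 20 21 22 23 24 25
G :  0  1  0  1  0  1  2  3  2  3  2  3  0  1  0  1  0  1  2  3  2  3  2  3  0  1
G(n+12) = G(n) holds for n = 0,…,8 (a full window of length max(S) = 9), so the sequence is purely periodic with period 12.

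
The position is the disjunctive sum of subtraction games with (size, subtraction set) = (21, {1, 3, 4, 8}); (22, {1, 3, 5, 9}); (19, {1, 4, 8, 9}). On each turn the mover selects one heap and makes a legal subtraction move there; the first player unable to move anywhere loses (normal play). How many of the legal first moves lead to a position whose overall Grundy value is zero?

0

Heap A, S = {1, 3, 4, 8}:
G(0) = 0
G(1) = mex{0} = 1
G(2) = mex{1} = 0
G(3) = mex{0,0} = 1
G(4) = mex{1,1,0} = 2
G(5) = mex{2,0,1} = 3
G(6) = mex{3,1,0} = 2
G(7) = mex{2,2,1} = 0
G(8) = mex{0,3,2,0} = 1
G(9) = mex{1,2,3,1} = 0
G(10) = mex{0,0,2,0} = 1
G(11) = mex{1,1,0,1} = 2
G(12) = mex{2,0,1,2} = 3
G(13) = mex{3,1,0,3} = 2
G(14) = mex{2,2,1,2} = 0
G(15) = mex{0,3,2,0} = 1
G(16) = mex{1,2,3,1} = 0
G(17) = mex{0,0,2,0} = 1
G(18) = mex{1,1,0,1} = 2
G(19) = mex{2,0,1,2} = 3
G(20) = mex{3,1,0,3} = 2
G(21) = mex{2,2,1,2} = 0
G_A(21) = 0.
Heap B, S = {1, 3, 5, 9}:
G(0) = 0
G(1) = mex{0} = 1
G(2) = mex{1} = 0
G(3) = mex{0,0} = 1
G(4) = mex{1,1} = 0
G(5) = mex{0,0,0} = 1
G(6) = mex{1,1,1} = 0
G(7) = mex{0,0,0} = 1
G(8) = mex{1,1,1} = 0
G(9) = mex{0,0,0,0} = 1
G(10) = mex{1,1,1,1} = 0
G(11) = mex{0,0,0,0} = 1
G(12) = mex{1,1,1,1} = 0
G(13) = mex{0,0,0,0} = 1
G(14) = mex{1,1,1,1} = 0
G(15) = mex{0,0,0,0} = 1
G(16) = mex{1,1,1,1} = 0
G(17) = mex{0,0,0,0} = 1
G(18) = mex{1,1,1,1} = 0
G(19) = mex{0,0,0,0} = 1
G(20) = mex{1,1,1,1} = 0
G(21) = mex{0,0,0,0} = 1
G(22) = mex{1,1,1,1} = 0
G_B(22) = 0.
Heap C, S = {1, 4, 8, 9}:
G(0) = 0
G(1) = mex{0} = 1
G(2) = mex{1} = 0
G(3) = mex{0} = 1
G(4) = mex{1,0} = 2
G(5) = mex{2,1} = 0
G(6) = mex{0,0} = 1
G(7) = mex{1,1} = 0
G(8) = mex{0,2,0} = 1
G(9) = mex{1,0,1,0} = 2
G(10) = mex{2,1,0,1} = 3
G(11) = mex{3,0,1,0} = 2
G(12) = mex{2,1,2,1} = 0
G(13) = mex{0,2,0,2} = 1
G(14) = mex{1,3,1,0} = 2
G(15) = mex{2,2,0,1} = 3
G(16) = mex{3,0,1,0} = 2
G(17) = mex{2,1,2,1} = 0
G(18) = mex{0,2,3,2} = 1
G(19) = mex{1,3,2,3} = 0
G_C(19) = 0.
Combined Grundy value = 0 ⊕ 0 ⊕ 0 = 0.
A winning move leaves total XOR = 0, i.e. changes one component's Grundy value g to g ⊕ X where X is the current total.
Heap A: target g' = 0⊕0 = 0, but every legal move changes the Grundy value (mex property), so 0 moves.
Heap B: target g' = 0⊕0 = 0, but every legal move changes the Grundy value (mex property), so 0 moves.
Heap C: target g' = 0⊕0 = 0, but every legal move changes the Grundy value (mex property), so 0 moves.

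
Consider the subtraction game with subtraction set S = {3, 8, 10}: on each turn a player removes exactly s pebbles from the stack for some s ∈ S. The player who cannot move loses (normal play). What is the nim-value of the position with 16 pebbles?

1

G(0) = 0
G(1) = mex{} = 0
G(2) = mex{} = 0
G(3) = mex{0} = 1
G(4) = mex{0} = 1
G(5) = mex{0} = 1
G(6) = mex{1} = 0
G(7) = mex{1} = 0
G(8) = mex{1,0} = 2
G(9) = mex{0,0} = 1
G(10) = mex{0,0,0} = 1
G(11) = mex{2,1,0} = 3
G(12) = mex{1,1,0} = 2
G(13) = mex{1,1,1} = 0
G(14) = mex{3,0,1} = 2
G(15) = mex{2,0,1} = 3
G(16) = mex{0,2,0} = 1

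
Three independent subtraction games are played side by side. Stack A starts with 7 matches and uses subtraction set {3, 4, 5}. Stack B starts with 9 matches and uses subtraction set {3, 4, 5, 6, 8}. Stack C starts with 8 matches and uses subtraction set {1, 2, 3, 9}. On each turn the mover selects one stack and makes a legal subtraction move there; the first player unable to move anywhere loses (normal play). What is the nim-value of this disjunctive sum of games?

1

Stack A, S = {3, 4, 5}:
n : 0 1 2 3 4 5 6 7
G : 0 0 0 1 1 1 2 2
G_A(7) = 2.
Stack B, S = {3, 4, 5, 6, 8}:
n : 0 1 2 3 4 5 6 7 8 9
G : 0 0 0 1 1 1 2 2 2 3
G_B(9) = 3.
Stack C, S = {1, 2, 3, 9}:
G(0) = 0
G(1) = mex{0} = 1
G(2) = mex{1,0} = 2
G(3) = mex{2,1,0} = 3
G(4) = mex{3,2,1} = 0
G(5) = mex{0,3,2} = 1
G(6) = mex{1,0,3} = 2
G(7) = mex{2,1,0} = 3
G(8) = mex{3,2,1} = 0
G_C(8) = 0.
Combined Grundy value = 2 ⊕ 3 ⊕ 0 = 1.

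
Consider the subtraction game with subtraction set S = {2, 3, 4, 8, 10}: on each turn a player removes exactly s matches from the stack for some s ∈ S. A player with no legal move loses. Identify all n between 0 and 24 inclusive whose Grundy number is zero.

0, 1, 6, 7, 12, 13, 18, 19, 24

n :  0  1  2  3  4  5  6  7  8  9 10 11 12 13 14 15 16 17 18 19 20 21 22 23 24
G :  0  0  1  1  2  2  0  0  1  1  2  2  0  0  1  1  2  2  0  0  1  1  2  2  0
P-positions are exactly the n with G(n) = 0.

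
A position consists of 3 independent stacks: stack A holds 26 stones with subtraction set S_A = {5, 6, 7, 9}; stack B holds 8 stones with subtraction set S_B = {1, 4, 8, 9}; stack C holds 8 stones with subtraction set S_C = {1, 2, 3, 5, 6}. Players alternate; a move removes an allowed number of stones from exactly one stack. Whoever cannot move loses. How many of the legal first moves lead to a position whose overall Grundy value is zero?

6

Stack A, S = {5, 6, 7, 9}:
G(0) = 0
G(1) = mex{} = 0
G(2) = mex{} = 0
G(3) = mex{} = 0
G(4) = mex{} = 0
G(5) = mex{0} = 1
G(6) = mex{0,0} = 1
G(7) = mex{0,0,0} = 1
G(8) = mex{0,0,0} = 1
G(9) = mex{0,0,0,0} = 1
G(10) = mex{1,0,0,0} = 2
G(11) = mex{1,1,0,0} = 2
G(12) = mex{1,1,1,0} = 2
G(13) = mex{1,1,1,0} = 2
G(14) = mex{1,1,1,1} = 0
G(15) = mex{2,1,1,1} = 0
G(16) = mex{2,2,1,1} = 0
G(17) = mex{2,2,2,1} = 0
G(18) = mex{2,2,2,1} = 0
G(19) = mex{0,2,2,2} = 1
G(20) = mex{0,0,2,2} = 1
G(21) = mex{0,0,0,2} = 1
G(22) = mex{0,0,0,2} = 1
G(23) = mex{0,0,0,0} = 1
G(24) = mex{1,0,0,0} = 2
G(25) = mex{1,1,0,0} = 2
G(26) = mex{1,1,1,0} = 2
G_A(26) = 2.
Stack B, S = {1, 4, 8, 9}:
n : 0 1 2 3 4 5 6 7 8
G : 0 1 0 1 2 0 1 0 1
G_B(8) = 1.
Stack C, S = {1, 2, 3, 5, 6}:
G(0) = 0
G(1) = mex{0} = 1
G(2) = mex{1,0} = 2
G(3) = mex{2,1,0} = 3
G(4) = mex{3,2,1} = 0
G(5) = mex{0,3,2,0} = 1
G(6) = mex{1,0,3,1,0} = 2
G(7) = mex{2,1,0,2,1} = 3
G(8) = mex{3,2,1,3,2} = 0
G_C(8) = 0.
Combined Grundy value = 2 ⊕ 1 ⊕ 0 = 3.
A winning move leaves total XOR = 0, i.e. changes one component's Grundy value g to g ⊕ X where X is the current total.
Stack A: need g' = 2⊕3 = 1. Options: 26−5→G=1, 26−6→G=1, 26−7→G=1, 26−9→G=0. Hits: 3.
Stack B: need g' = 1⊕3 = 2. Options: 8−1→G=0, 8−4→G=2, 8−8→G=0. Hits: 1.
Stack C: need g' = 0⊕3 = 3. Options: 8−1→G=3, 8−2→G=2, 8−3→G=1, 8−5→G=3, 8−6→G=2. Hits: 2.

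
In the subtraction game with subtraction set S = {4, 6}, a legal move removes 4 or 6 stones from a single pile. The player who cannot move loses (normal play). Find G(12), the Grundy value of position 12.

0

G(0) = 0
G(1) = mex{} = 0
G(2) = mex{} = 0
G(3) = mex{} = 0
G(4) = mex{0} = 1
G(5) = mex{0} = 1
G(6) = mex{0,0} = 1
G(7) = mex{0,0} = 1
G(8) = mex{1,0} = 2
G(9) = mex{1,0} = 2
G(10) = mex{1,1} = 0
G(11) = mex{1,1} = 0
G(12) = mex{2,1} = 0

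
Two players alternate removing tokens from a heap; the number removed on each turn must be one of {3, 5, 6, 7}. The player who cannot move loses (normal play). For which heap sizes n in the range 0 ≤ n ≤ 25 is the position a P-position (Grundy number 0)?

0, 1, 2, 10, 11, 12, 20, 21, 22

G(0) = 0
G(1) = mex{} = 0
G(2) = mex{} = 0
G(3) = mex{0} = 1
G(4) = mex{0} = 1
G(5) = mex{0,0} = 1
G(6) = mex{1,0,0} = 2
G(7) = mex{1,0,0,0} = 2
G(8) = mex{1,1,0,0} = 2
G(9) = mex{2,1,1,0} = 3
G(10) = mex{2,1,1,1} = 0
G(11) = mex{2,2,1,1} = 0
G(12) = mex{3,2,2,1} = 0
G(13) = mex{0,2,2,2} = 1
G(14) = mex{0,3,2,2} = 1
G(15) = mex{0,0,3,2} = 1
G(16) = mex{1,0,0,3} = 2
G(17) = mex{1,0,0,0} = 2
G(18) = mex{1,1,0,0} = 2
G(19) = mex{2,1,1,0} = 3
G(20) = mex{2,1,1,1} = 0
G(21) = mex{2,2,1,1} = 0
G(22) = mex{3,2,2,1} = 0
G(23) = mex{0,2,2,2} = 1
G(24) = mex{0,3,2,2} = 1
G(25) = mex{0,0,3,2} = 1
P-positions are exactly the n with G(n) = 0.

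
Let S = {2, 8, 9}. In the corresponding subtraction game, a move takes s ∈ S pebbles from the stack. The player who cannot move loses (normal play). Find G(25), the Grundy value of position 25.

2

G(0) = 0
G(1) = mex{} = 0
G(2) = mex{0} = 1
G(3) = mex{0} = 1
G(4) = mex{1} = 0
G(5) = mex{1} = 0
G(6) = mex{0} = 1
G(7) = mex{0} = 1
G(8) = mex{1,0} = 2
G(9) = mex{1,0,0} = 2
G(10) = mex{2,1,0} = 3
G(11) = mex{2,1,1} = 0
G(12) = mex{3,0,1} = 2
G(13) = mex{0,0,0} = 1
G(14) = mex{2,1,0} = 3
G(15) = mex{1,1,1} = 0
G(16) = mex{3,2,1} = 0
G(17) = mex{0,2,2} = 1
G(18) = mex{0,3,2} = 1
G(19) = mex{1,0,3} = 2
G(20) = mex{1,2,0} = 3
G(21) = mex{2,1,2} = 0
G(22) = mex{3,3,1} = 0
G(23) = mex{0,0,3} = 1
G(24) = mex{0,0,0} = 1
G(25) = mex{1,1,0} = 2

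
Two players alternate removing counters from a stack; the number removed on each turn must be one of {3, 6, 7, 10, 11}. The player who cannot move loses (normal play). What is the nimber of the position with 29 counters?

0

n :  0  1  2  3  4  5  6  7  8  9 10 11 12 13 14 15 16 17 18 19 20 21 22 23 24 25 26 27 28 29
G :  0  0  0  1  1  1  2  2  2  3  3  3  4  4  0  0  0  1  1  1  2  2  2  3  3  3  4  4  0  0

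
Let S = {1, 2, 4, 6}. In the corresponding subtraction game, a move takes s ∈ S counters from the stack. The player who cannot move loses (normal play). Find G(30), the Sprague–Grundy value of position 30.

n :  0  1  2  3  4  5  6  7  8  9 10 11 12 13 14 15 16 17 18 19 20 21 22 23 24 25 26 27 28 29 30
G :  0  1  2  0  1  2  3  4  0  1  2  0  1  2  3  4  0  1  2  0  1  2  3  4  0  1  2  0  1  2  3

3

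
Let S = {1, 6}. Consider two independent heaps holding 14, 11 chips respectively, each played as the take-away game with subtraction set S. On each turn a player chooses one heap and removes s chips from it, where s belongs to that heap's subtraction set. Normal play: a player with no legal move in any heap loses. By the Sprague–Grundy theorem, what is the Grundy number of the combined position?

All heaps use S = {1, 6}:
n :  0  1  2  3  4  5  6  7  8  9 10 11 12 13 14
G :  0  1  0  1  0  1  2  0  1  0  1  0  1  2  0
Heap A: G(14) = 0.
Heap B: G(11) = 0.
Combined Grundy value = 0 ⊕ 0 = 0.

0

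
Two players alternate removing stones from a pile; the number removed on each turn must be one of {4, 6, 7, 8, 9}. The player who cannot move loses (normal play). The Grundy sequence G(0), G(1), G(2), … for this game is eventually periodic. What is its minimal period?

n :  0  1  2  3  4  5  6  7  8  9 10 11 12 13 14 15 16 17 18 19 20 21 22 23 24 25 26 27
G :  0  0  0  0  1  1  1  1  2  2  2  2  3  0  0  0  0  1  1  1  1  2  2  2  2  3  0  0
G(n+13) = G(n) holds for n = 0,…,8 (a full window of length max(S) = 9), so the sequence is purely periodic with period 13.

13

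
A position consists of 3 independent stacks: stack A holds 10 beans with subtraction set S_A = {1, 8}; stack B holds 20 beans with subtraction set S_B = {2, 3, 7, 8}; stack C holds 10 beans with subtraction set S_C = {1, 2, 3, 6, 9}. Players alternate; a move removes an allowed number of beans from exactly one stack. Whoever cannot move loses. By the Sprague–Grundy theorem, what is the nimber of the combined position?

Stack A, S = {1, 8}:
G(0) = 0
G(1) = mex{0} = 1
G(2) = mex{1} = 0
G(3) = mex{0} = 1
G(4) = mex{1} = 0
G(5) = mex{0} = 1
G(6) = mex{1} = 0
G(7) = mex{0} = 1
G(8) = mex{1,0} = 2
G(9) = mex{2,1} = 0
G(10) = mex{0,0} = 1
G_A(10) = 1.
Stack B, S = {2, 3, 7, 8}:
G(0) = 0
G(1) = mex{} = 0
G(2) = mex{0} = 1
G(3) = mex{0,0} = 1
G(4) = mex{1,0} = 2
G(5) = mex{1,1} = 0
G(6) = mex{2,1} = 0
G(7) = mex{0,2,0} = 1
G(8) = mex{0,0,0,0} = 1
G(9) = mex{1,0,1,0} = 2
G(10) = mex{1,1,1,1} = 0
G(11) = mex{2,1,2,1} = 0
G(12) = mex{0,2,0,2} = 1
G(13) = mex{0,0,0,0} = 1
G(14) = mex{1,0,1,0} = 2
G(15) = mex{1,1,1,1} = 0
G(16) = mex{2,1,2,1} = 0
G(17) = mex{0,2,0,2} = 1
G(18) = mex{0,0,0,0} = 1
G(19) = mex{1,0,1,0} = 2
G(20) = mex{1,1,1,1} = 0
G_B(20) = 0.
Stack C, S = {1, 2, 3, 6, 9}:
n :  0  1  2  3  4  5  6  7  8  9 10
G :  0  1  2  3  0  1  2  3  0  1  2
G_C(10) = 2.
Combined Grundy value = 1 ⊕ 0 ⊕ 2 = 3.

3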